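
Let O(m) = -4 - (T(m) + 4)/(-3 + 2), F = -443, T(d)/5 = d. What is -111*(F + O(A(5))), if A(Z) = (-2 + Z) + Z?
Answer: 44733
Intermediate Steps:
A(Z) = -2 + 2*Z
T(d) = 5*d
O(m) = 5*m (O(m) = -4 - (5*m + 4)/(-3 + 2) = -4 - (4 + 5*m)/(-1) = -4 - (4 + 5*m)*(-1) = -4 - (-4 - 5*m) = -4 + (4 + 5*m) = 5*m)
-111*(F + O(A(5))) = -111*(-443 + 5*(-2 + 2*5)) = -111*(-443 + 5*(-2 + 10)) = -111*(-443 + 5*8) = -111*(-443 + 40) = -111*(-403) = 44733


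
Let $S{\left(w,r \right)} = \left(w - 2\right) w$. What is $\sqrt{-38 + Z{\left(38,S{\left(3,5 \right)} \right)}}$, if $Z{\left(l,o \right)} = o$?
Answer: $i \sqrt{35} \approx 5.9161 i$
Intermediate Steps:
$S{\left(w,r \right)} = w \left(-2 + w\right)$ ($S{\left(w,r \right)} = \left(-2 + w\right) w = w \left(-2 + w\right)$)
$\sqrt{-38 + Z{\left(38,S{\left(3,5 \right)} \right)}} = \sqrt{-38 + 3 \left(-2 + 3\right)} = \sqrt{-38 + 3 \cdot 1} = \sqrt{-38 + 3} = \sqrt{-35} = i \sqrt{35}$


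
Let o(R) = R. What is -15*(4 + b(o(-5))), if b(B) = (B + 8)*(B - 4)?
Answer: 345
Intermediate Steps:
b(B) = (-4 + B)*(8 + B) (b(B) = (8 + B)*(-4 + B) = (-4 + B)*(8 + B))
-15*(4 + b(o(-5))) = -15*(4 + (-32 + (-5)**2 + 4*(-5))) = -15*(4 + (-32 + 25 - 20)) = -15*(4 - 27) = -15*(-23) = 345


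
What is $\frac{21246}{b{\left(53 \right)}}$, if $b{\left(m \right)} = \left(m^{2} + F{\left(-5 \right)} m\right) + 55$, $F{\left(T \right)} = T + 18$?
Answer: $\frac{21246}{3553} \approx 5.9797$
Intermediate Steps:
$F{\left(T \right)} = 18 + T$
$b{\left(m \right)} = 55 + m^{2} + 13 m$ ($b{\left(m \right)} = \left(m^{2} + \left(18 - 5\right) m\right) + 55 = \left(m^{2} + 13 m\right) + 55 = 55 + m^{2} + 13 m$)
$\frac{21246}{b{\left(53 \right)}} = \frac{21246}{55 + 53^{2} + 13 \cdot 53} = \frac{21246}{55 + 2809 + 689} = \frac{21246}{3553}$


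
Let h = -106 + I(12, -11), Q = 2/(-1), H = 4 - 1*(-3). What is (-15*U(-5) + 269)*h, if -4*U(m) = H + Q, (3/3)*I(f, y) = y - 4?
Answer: -139271/4 ≈ -34818.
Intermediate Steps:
I(f, y) = -4 + y (I(f, y) = y - 4 = -4 + y)
H = 7 (H = 4 + 3 = 7)
Q = -2 (Q = 2*(-1) = -2)
U(m) = -5/4 (U(m) = -(7 - 2)/4 = -¼*5 = -5/4)
h = -121 (h = -106 + (-4 - 11) = -106 - 15 = -121)
(-15*U(-5) + 269)*h = (-15*(-5/4) + 269)*(-121) = (75/4 + 269)*(-121) = (1151/4)*(-121) = -139271/4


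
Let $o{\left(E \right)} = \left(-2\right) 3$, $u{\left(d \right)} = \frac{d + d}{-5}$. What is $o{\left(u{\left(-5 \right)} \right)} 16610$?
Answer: $-99660$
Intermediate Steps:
$u{\left(d \right)} = - \frac{2 d}{5}$ ($u{\left(d \right)} = 2 d \left(- \frac{1}{5}\right) = - \frac{2 d}{5}$)
$o{\left(E \right)} = -6$
$o{\left(u{\left(-5 \right)} \right)} 16610 = \left(-6\right) 16610 = -99660$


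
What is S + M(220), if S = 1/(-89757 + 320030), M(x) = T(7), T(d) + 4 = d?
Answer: 690820/230273 ≈ 3.0000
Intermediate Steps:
T(d) = -4 + d
M(x) = 3 (M(x) = -4 + 7 = 3)
S = 1/230273 ≈ 4.3427e-6
S + M(220) = 1/230273 + 3 = 690820/230273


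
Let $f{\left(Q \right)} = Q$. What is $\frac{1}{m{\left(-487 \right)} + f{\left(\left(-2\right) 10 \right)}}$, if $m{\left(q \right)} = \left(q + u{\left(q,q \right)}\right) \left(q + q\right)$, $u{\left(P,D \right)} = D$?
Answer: $\frac{1}{948656} \approx 1.0541 \cdot 10^{-6}$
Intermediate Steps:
$m{\left(q \right)} = 4 q^{2}$ ($m{\left(q \right)} = \left(q + q\right) \left(q + q\right) = 2 q 2 q = 4 q^{2}$)
$\frac{1}{m{\left(-487 \right)} + f{\left(\left(-2\right) 10 \right)}} = \frac{1}{4 \left(-487\right)^{2} - 20} = \frac{1}{4 \cdot 237169 - 20} = \frac{1}{948676 - 20} = \frac{1}{948656}$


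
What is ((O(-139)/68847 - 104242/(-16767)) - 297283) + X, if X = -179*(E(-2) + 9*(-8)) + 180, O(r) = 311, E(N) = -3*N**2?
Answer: -108533005672324/384785883 ≈ -2.8206e+5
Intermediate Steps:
X = 15216 (X = -179*(-3*(-2)**2 + 9*(-8)) + 180 = -179*(-3*4 - 72) + 180 = -179*(-12 - 72) + 180 = -179*(-84) + 180 = 15036 + 180 = 15216)
((O(-139)/68847 - 104242/(-16767)) - 297283) + X = ((311/68847 - 104242/(-16767)) - 297283) + 15216 = ((311*(1/68847) - 104242*(-1/16767)) - 297283) + 15216 = ((311/68847 + 104242/16767) - 297283) + 15216 = (2393987837/384785883 - 297283) + 15216 = -114387907668052/384785883 + 15216 = -108533005672324/384785883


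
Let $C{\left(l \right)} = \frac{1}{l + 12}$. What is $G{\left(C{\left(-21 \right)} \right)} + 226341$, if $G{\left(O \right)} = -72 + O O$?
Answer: $\frac{18327790}{81} \approx 2.2627 \cdot 10^{5}$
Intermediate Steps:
$C{\left(l \right)} = \frac{1}{12 + l}$
$G{\left(O \right)} = -72 + O^{2}$
$G{\left(C{\left(-21 \right)} \right)} + 226341 = \left(-72 + \left(\frac{1}{12 - 21}\right)^{2}\right) + 226341 = \left(-72 + \left(\frac{1}{-9}\right)^{2}\right) + 226341 = \left(-72 + \left(- \frac{1}{9}\right)^{2}\right) + 226341 = \left(-72 + \frac{1}{81}\right) + 226341 = - \frac{5831}{81} + 226341 = \frac{18327790}{81}$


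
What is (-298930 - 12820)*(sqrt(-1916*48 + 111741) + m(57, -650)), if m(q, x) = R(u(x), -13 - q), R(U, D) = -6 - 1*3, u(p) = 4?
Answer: 2805750 - 12158250*sqrt(13) ≈ -4.1031e+7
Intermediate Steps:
R(U, D) = -9 (R(U, D) = -6 - 3 = -9)
m(q, x) = -9
(-298930 - 12820)*(sqrt(-1916*48 + 111741) + m(57, -650)) = (-298930 - 12820)*(sqrt(-1916*48 + 111741) - 9) = -311750*(sqrt(-91968 + 111741) - 9) = -311750*(sqrt(19773) - 9) = -311750*(39*sqrt(13) - 9) = -311750*(-9 + 39*sqrt(13)) = 2805750 - 12158250*sqrt(13)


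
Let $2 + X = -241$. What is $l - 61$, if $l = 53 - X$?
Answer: $235$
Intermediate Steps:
$X = -243$ ($X = -2 - 241 = -243$)
$l = 296$ ($l = 53 - -243 = 53 + 243 = 296$)
$l - 61 = 296 - 61 = 235$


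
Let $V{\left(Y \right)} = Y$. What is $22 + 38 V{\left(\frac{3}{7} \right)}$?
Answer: $\frac{268}{7} \approx 38.286$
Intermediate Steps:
$22 + 38 V{\left(\frac{3}{7} \right)} = 22 + 38 \cdot \frac{3}{7} = 22 + \frac{114}{7} = \frac{268}{7}$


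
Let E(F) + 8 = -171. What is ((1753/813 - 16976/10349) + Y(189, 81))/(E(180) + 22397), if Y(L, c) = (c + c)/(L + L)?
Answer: 27811687/654277430331 ≈ 4.2507e-5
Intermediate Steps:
Y(L, c) = c/L (Y(L, c) = (2*c)/((2*L)) = (2*c)*(1/(2*L)) = c/L)
E(F) = -179 (E(F) = -8 - 171 = -179)
((1753/813 - 16976/10349) + Y(189, 81))/(E(180) + 22397) = ((1753/813 - 16976/10349) + 81/189)/(-179 + 22397) = ((1753*(1/813) - 16976*1/10349) + 81*(1/189))/22218 = ((1753/813 - 16976/10349) + 3/7)*(1/22218) = (4340309/8413737 + 3/7)*(1/22218) = (55623374/58896159)*(1/22218) = 27811687/654277430331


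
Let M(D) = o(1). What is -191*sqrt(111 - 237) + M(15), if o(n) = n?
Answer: 1 - 573*I*sqrt(14) ≈ 1.0 - 2144.0*I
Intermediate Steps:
M(D) = 1
-191*sqrt(111 - 237) + M(15) = -191*sqrt(111 - 237) + 1 = -573*I*sqrt(14) + 1 = 1 - 573*I*sqrt(14)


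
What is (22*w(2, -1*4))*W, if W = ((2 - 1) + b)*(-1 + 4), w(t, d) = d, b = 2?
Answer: -792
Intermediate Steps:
W = 9 (W = ((2 - 1) + 2)*(-1 + 4) = (1 + 2)*3 = 3*3 = 9)
(22*w(2, -1*4))*W = (22*(-1*4))*9 = (22*(-4))*9 = -88*9 = -792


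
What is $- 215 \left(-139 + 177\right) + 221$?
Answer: $-7949$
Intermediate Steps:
$- 215 \left(-139 + 177\right) + 221 = \left(-215\right) 38 + 221 = -8170 + 221 = -7949$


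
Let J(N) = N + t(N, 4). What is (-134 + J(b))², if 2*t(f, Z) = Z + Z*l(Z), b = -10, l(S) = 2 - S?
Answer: 21316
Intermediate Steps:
t(f, Z) = Z/2 + Z*(2 - Z)/2 (t(f, Z) = (Z + Z*(2 - Z))/2 = Z/2 + Z*(2 - Z)/2)
J(N) = -2 + N (J(N) = N + (½)*4*(3 - 1*4) = N + (½)*4*(3 - 4) = N + (½)*4*(-1) = N - 2 = -2 + N)
(-134 + J(b))² = (-134 + (-2 - 10))² = (-134 - 12)² = (-146)² = 21316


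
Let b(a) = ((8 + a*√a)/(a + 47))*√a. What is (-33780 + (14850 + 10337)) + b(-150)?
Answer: -907579/103 - 40*I*√6/103 ≈ -8811.5 - 0.95126*I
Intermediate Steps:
b(a) = √a*(8 + a^(3/2))/(47 + a) (b(a) = ((8 + a^(3/2))/(47 + a))*√a = √a*(8 + a^(3/2))/(47 + a))
(-33780 + (14850 + 10337)) + b(-150) = (-33780 + (14850 + 10337)) + ((-150)² + 8*√(-150))/(47 - 150) = (-33780 + 25187) + (22500 + 8*(5*I*√6))/(-103) = -8593 - (22500 + 40*I*√6)/103 = -8593 + (-22500/103 - 40*I*√6/103) = -907579/103 - 40*I*√6/103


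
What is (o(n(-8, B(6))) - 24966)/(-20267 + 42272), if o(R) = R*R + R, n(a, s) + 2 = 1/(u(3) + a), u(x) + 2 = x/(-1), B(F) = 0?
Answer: -468764/413205 ≈ -1.1345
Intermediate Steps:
u(x) = -2 - x (u(x) = -2 + x/(-1) = -2 + x*(-1) = -2 - x)
n(a, s) = -2 + 1/(-5 + a) (n(a, s) = -2 + 1/((-2 - 1*3) + a) = -2 + 1/((-2 - 3) + a) = -2 + 1/(-5 + a))
o(R) = R + R**2 (o(R) = R**2 + R = R + R**2)
(o(n(-8, B(6))) - 24966)/(-20267 + 42272) = (((11 - 2*(-8))/(-5 - 8))*(1 + (11 - 2*(-8))/(-5 - 8)) - 24966)/(-20267 + 42272) = (((11 + 16)/(-13))*(1 + (11 + 16)/(-13)) - 24966)/22005 = ((-1/13*27)*(1 - 1/13*27) - 24966)*(1/22005) = (-27*(1 - 27/13)/13 - 24966)*(1/22005) = (-27/13*(-14/13) - 24966)*(1/22005) = (378/169 - 24966)*(1/22005) = -4218876/169*1/22005 = -468764/413205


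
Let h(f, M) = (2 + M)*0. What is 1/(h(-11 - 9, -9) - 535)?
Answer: -1/535 ≈ -0.0018692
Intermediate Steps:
h(f, M) = 0
1/(h(-11 - 9, -9) - 535) = 1/(0 - 535) = 1/(-535) = -1/535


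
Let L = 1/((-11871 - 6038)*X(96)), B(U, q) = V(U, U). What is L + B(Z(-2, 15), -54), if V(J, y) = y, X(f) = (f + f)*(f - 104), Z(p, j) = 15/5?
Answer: 82524673/27508224 ≈ 3.0000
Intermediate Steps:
Z(p, j) = 3 (Z(p, j) = 15*(1/5) = 3)
X(f) = 2*f*(-104 + f) (X(f) = (2*f)*(-104 + f) = 2*f*(-104 + f))
B(U, q) = U
L = 1/27508224 (L = 1/((-11871 - 6038)*((2*96*(-104 + 96)))) = 1/((-17909)*((2*96*(-8)))) = -1/17909/(-1536) = -1/17909*(-1/1536) = 1/27508224 ≈ 3.6353e-8)
L + B(Z(-2, 15), -54) = 1/27508224 + 3 = 82524673/27508224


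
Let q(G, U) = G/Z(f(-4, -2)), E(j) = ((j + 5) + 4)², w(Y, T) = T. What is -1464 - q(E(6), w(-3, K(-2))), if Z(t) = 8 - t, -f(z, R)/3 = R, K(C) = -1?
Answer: -3153/2 ≈ -1576.5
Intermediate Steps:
E(j) = (9 + j)² (E(j) = ((5 + j) + 4)² = (9 + j)²)
f(z, R) = -3*R
q(G, U) = G/2 (q(G, U) = G/(8 - (-3)*(-2)) = G/(8 - 1*6) = G/(8 - 6) = G/2)
-1464 - q(E(6), w(-3, K(-2))) = -1464 - (9 + 6)²/2 = -1464 - 15²/2 = -1464 - 225/2 = -3153/2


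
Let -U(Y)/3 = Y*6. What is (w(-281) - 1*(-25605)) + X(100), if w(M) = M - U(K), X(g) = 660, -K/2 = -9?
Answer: 26308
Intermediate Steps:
K = 18 (K = -2*(-9) = 18)
U(Y) = -18*Y (U(Y) = -3*Y*6 = -18*Y)
w(M) = 324 + M (w(M) = M - (-18)*18 = M - 1*(-324) = M + 324 = 324 + M)
(w(-281) - 1*(-25605)) + X(100) = ((324 - 281) - 1*(-25605)) + 660 = (43 + 25605) + 660 = 25648 + 660 = 26308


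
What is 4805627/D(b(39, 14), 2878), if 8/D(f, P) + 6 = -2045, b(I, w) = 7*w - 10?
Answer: -9856340977/8 ≈ -1.2320e+9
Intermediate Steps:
b(I, w) = -10 + 7*w
D(f, P) = -8/2051 (D(f, P) = 8/(-6 - 2045) = 8/(-2051) = 8*(-1/2051) = -8/2051)
4805627/D(b(39, 14), 2878) = 4805627/(-8/2051) = 4805627*(-2051/8) = -9856340977/8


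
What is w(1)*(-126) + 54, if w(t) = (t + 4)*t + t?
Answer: -702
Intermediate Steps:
w(t) = t + t*(4 + t) (w(t) = (4 + t)*t + t = t*(4 + t) + t = t + t*(4 + t))
w(1)*(-126) + 54 = (1*(5 + 1))*(-126) + 54 = (1*6)*(-126) + 54 = 6*(-126) + 54 = -756 + 54 = -702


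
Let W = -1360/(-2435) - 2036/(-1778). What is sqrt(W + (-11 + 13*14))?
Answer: sqrt(32371506153861)/432943 ≈ 13.142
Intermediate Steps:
W = 737574/432943 (W = -1360*(-1/2435) - 2036*(-1/1778) = 272/487 + 1018/889 = 737574/432943 ≈ 1.7036)
sqrt(W + (-11 + 13*14)) = sqrt(737574/432943 + (-11 + 13*14)) = sqrt(737574/432943 + (-11 + 182)) = sqrt(737574/432943 + 171) = sqrt(74770827/432943) = sqrt(32371506153861)/432943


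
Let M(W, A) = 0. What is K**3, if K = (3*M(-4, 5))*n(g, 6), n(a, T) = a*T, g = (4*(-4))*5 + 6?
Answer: 0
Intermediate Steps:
g = -74 (g = -16*5 + 6 = -80 + 6 = -74)
n(a, T) = T*a
K = 0 (K = (3*0)*(6*(-74)) = 0*(-444) = 0)
K**3 = 0**3 = 0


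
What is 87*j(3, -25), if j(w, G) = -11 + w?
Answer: -696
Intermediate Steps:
87*j(3, -25) = 87*(-11 + 3) = 87*(-8) = -696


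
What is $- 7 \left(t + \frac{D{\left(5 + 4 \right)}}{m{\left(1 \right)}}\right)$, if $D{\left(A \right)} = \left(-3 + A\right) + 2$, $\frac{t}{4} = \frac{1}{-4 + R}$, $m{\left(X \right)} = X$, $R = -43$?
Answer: $- \frac{2604}{47} \approx -55.404$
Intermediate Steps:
$t = - \frac{4}{47}$ ($t = \frac{4}{-4 - 43} = \frac{4}{-47} = 4 \left(- \frac{1}{47}\right) = - \frac{4}{47} \approx -0.085106$)
$D{\left(A \right)} = -1 + A$
$- 7 \left(t + \frac{D{\left(5 + 4 \right)}}{m{\left(1 \right)}}\right) = - 7 \left(- \frac{4}{47} + \frac{-1 + \left(5 + 4\right)}{1}\right) = - 7 \left(- \frac{4}{47} + \left(-1 + 9\right) 1\right) = - 7 \left(- \frac{4}{47} + 8 \cdot 1\right) = - 7 \left(- \frac{4}{47} + 8\right) = \left(-7\right) \frac{372}{47} = - \frac{2604}{47}$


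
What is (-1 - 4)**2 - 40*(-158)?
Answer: 6345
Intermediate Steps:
(-1 - 4)**2 - 40*(-158) = (-5)**2 + 6320 = 25 + 6320 = 6345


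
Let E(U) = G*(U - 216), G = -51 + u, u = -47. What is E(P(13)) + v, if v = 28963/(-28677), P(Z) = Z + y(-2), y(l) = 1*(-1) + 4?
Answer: 51094567/2607 ≈ 19599.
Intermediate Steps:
y(l) = 3 (y(l) = -1 + 4 = 3)
G = -98 (G = -51 - 47 = -98)
P(Z) = 3 + Z (P(Z) = Z + 3 = 3 + Z)
E(U) = 21168 - 98*U (E(U) = -98*(U - 216) = -98*(-216 + U) = 21168 - 98*U)
v = -2633/2607 (v = 28963*(-1/28677) = -2633/2607 ≈ -1.0100)
E(P(13)) + v = (21168 - 98*(3 + 13)) - 2633/2607 = (21168 - 98*16) - 2633/2607 = (21168 - 1568) - 2633/2607 = 19600 - 2633/2607 = 51094567/2607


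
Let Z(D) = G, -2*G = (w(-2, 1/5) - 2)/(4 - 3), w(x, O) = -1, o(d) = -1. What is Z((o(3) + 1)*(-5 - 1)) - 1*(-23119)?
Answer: 46241/2 ≈ 23121.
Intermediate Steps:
G = 3/2 (G = -(-1 - 2)/(2*(4 - 3)) = -(-3)/(2*1) = -(-3)/2 = -1/2*(-3) = 3/2 ≈ 1.5000)
Z(D) = 3/2
Z((o(3) + 1)*(-5 - 1)) - 1*(-23119) = 3/2 - 1*(-23119) = 3/2 + 23119 = 46241/2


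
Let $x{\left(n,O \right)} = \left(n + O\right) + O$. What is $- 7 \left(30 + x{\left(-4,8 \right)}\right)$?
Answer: $-294$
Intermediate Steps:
$x{\left(n,O \right)} = n + 2 O$ ($x{\left(n,O \right)} = \left(O + n\right) + O = n + 2 O$)
$- 7 \left(30 + x{\left(-4,8 \right)}\right) = - 7 \left(30 + \left(-4 + 2 \cdot 8\right)\right) = - 7 \left(30 + \left(-4 + 16\right)\right) = - 7 \left(30 + 12\right) = \left(-7\right) 42 = -294$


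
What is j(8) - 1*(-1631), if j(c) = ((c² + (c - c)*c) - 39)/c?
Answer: 13073/8 ≈ 1634.1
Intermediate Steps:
j(c) = (-39 + c²)/c (j(c) = ((c² + 0*c) - 39)/c = ((c² + 0) - 39)/c = (c² - 39)/c = (-39 + c²)/c)
j(8) - 1*(-1631) = (8 - 39/8) - 1*(-1631) = (8 - 39*⅛) + 1631 = (8 - 39/8) + 1631 = 25/8 + 1631 = 13073/8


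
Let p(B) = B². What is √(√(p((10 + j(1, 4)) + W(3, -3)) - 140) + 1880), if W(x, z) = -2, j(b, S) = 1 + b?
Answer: √(1880 + 2*I*√10) ≈ 43.359 + 0.07293*I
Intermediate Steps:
√(√(p((10 + j(1, 4)) + W(3, -3)) - 140) + 1880) = √(√(((10 + (1 + 1)) - 2)² - 140) + 1880) = √(√(((10 + 2) - 2)² - 140) + 1880) = √(√((12 - 2)² - 140) + 1880) = √(√(10² - 140) + 1880) = √(√(100 - 140) + 1880) = √(√(-40) + 1880) = √(2*I*√10 + 1880) = √(1880 + 2*I*√10)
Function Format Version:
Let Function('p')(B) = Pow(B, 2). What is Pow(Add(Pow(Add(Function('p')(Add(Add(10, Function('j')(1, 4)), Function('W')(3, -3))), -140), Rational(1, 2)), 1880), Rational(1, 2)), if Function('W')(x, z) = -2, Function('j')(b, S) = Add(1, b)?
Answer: Pow(Add(1880, Mul(2, I, Pow(10, Rational(1, 2)))), Rational(1, 2)) ≈ Add(43.359, Mul(0.07293, I))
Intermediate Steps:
Pow(Add(Pow(Add(Function('p')(Add(Add(10, Function('j')(1, 4)), Function('W')(3, -3))), -140), Rational(1, 2)), 1880), Rational(1, 2)) = Pow(Add(Pow(Add(Pow(Add(Add(10, Add(1, 1)), -2), 2), -140), Rational(1, 2)), 1880), Rational(1, 2)) = Pow(Add(Pow(Add(Pow(Add(Add(10, 2), -2), 2), -140), Rational(1, 2)), 1880), Rational(1, 2)) = Pow(Add(Pow(Add(Pow(Add(12, -2), 2), -140), Rational(1, 2)), 1880), Rational(1, 2)) = Pow(Add(Pow(Add(Pow(10, 2), -140), Rational(1, 2)), 1880), Rational(1, 2)) = Pow(Add(Pow(Add(100, -140), Rational(1, 2)), 1880), Rational(1, 2)) = Pow(Add(Pow(-40, Rational(1, 2)), 1880), Rational(1, 2)) = Pow(Add(Mul(2, I, Pow(10, Rational(1, 2))), 1880), Rational(1, 2)) = Pow(Add(1880, Mul(2, I, Pow(10, Rational(1, 2)))), Rational(1, 2))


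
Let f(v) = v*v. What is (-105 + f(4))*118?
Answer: -10502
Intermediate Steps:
f(v) = v²
(-105 + f(4))*118 = (-105 + 4²)*118 = (-105 + 16)*118 = -89*118 = -10502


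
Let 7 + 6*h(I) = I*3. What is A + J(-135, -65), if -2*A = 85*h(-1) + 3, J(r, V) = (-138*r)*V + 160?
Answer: -3632162/3 ≈ -1.2107e+6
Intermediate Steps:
J(r, V) = 160 - 138*V*r (J(r, V) = -138*V*r + 160 = 160 - 138*V*r)
h(I) = -7/6 + I/2 (h(I) = -7/6 + (I*3)/6 = -7/6 + (3*I)/6 = -7/6 + I/2)
A = 208/3 (A = -(85*(-7/6 + (½)*(-1)) + 3)/2 = -(85*(-7/6 - ½) + 3)/2 = -(85*(-5/3) + 3)/2 = -(-425/3 + 3)/2 = -½*(-416/3) = 208/3 ≈ 69.333)
A + J(-135, -65) = 208/3 + (160 - 138*(-65)*(-135)) = 208/3 + (160 - 1210950) = 208/3 - 1210790 = -3632162/3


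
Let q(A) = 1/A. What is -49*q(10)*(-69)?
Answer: 3381/10 ≈ 338.10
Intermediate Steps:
-49*q(10)*(-69) = -49/10*(-69) = 3381/10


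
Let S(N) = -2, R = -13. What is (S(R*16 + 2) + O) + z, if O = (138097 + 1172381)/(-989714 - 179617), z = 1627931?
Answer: 634528845007/389777 ≈ 1.6279e+6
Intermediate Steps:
O = -436826/389777 (O = 1310478/(-1169331) = 1310478*(-1/1169331) = -436826/389777 ≈ -1.1207)
(S(R*16 + 2) + O) + z = (-2 - 436826/389777) + 1627931 = -1216380/389777 + 1627931 = 634528845007/389777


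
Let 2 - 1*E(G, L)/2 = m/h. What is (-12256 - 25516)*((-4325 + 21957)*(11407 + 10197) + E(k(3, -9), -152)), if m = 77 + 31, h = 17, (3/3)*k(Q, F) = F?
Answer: -244598978080016/17 ≈ -1.4388e+13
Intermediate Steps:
k(Q, F) = F
m = 108
E(G, L) = -148/17 (E(G, L) = 4 - 216/17 = -148/17)
(-12256 - 25516)*((-4325 + 21957)*(11407 + 10197) + E(k(3, -9), -152)) = (-12256 - 25516)*((-4325 + 21957)*(11407 + 10197) - 148/17) = -37772*(17632*21604 - 148/17) = -37772*(380921728 - 148/17) = -37772*6475669228/17 = -244598978080016/17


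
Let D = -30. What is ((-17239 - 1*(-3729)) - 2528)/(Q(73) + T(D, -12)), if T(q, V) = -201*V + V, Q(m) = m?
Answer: -16038/2473 ≈ -6.4852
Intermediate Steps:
T(q, V) = -200*V
((-17239 - 1*(-3729)) - 2528)/(Q(73) + T(D, -12)) = ((-17239 - 1*(-3729)) - 2528)/(73 - 200*(-12)) = ((-17239 + 3729) - 2528)/(73 + 2400) = (-13510 - 2528)/2473 = -16038*1/2473 = -16038/2473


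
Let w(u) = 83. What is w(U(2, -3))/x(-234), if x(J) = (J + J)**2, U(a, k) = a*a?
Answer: 83/219024 ≈ 0.00037895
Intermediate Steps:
U(a, k) = a**2
x(J) = 4*J**2 (x(J) = (2*J)**2 = 4*J**2)
w(U(2, -3))/x(-234) = 83/((4*(-234)**2)) = 83/((4*54756)) = 83/219024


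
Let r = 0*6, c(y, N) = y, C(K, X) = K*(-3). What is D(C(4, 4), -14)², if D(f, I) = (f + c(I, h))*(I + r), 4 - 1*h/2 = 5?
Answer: 132496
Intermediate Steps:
h = -2 (h = 8 - 2*5 = 8 - 10 = -2)
C(K, X) = -3*K
r = 0
D(f, I) = I*(I + f) (D(f, I) = (f + I)*(I + 0) = (I + f)*I = I*(I + f))
D(C(4, 4), -14)² = (-14*(-14 - 3*4))² = (-14*(-14 - 12))² = (-14*(-26))² = 364² = 132496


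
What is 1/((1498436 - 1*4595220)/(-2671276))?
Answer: 667819/774196 ≈ 0.86260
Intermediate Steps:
1/((1498436 - 1*4595220)/(-2671276)) = 1/((1498436 - 4595220)*(-1/2671276)) = 1/(-3096784*(-1/2671276)) = 1/(774196/667819) = 667819/774196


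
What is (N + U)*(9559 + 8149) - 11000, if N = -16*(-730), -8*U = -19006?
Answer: 248888221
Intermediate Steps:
U = 9503/4 (U = -⅛*(-19006) = 9503/4 ≈ 2375.8)
N = 11680
(N + U)*(9559 + 8149) - 11000 = (11680 + 9503/4)*(9559 + 8149) - 11000 = (56223/4)*17708 - 11000 = 248899221 - 11000 = 248888221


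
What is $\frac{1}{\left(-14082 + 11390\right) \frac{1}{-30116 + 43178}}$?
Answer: $- \frac{6531}{1346} \approx -4.8522$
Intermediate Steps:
$\frac{1}{\left(-14082 + 11390\right) \frac{1}{-30116 + 43178}} = \frac{1}{\left(-2692\right) \frac{1}{13062}} = \frac{1}{- \frac{1346}{6531}} = - \frac{6531}{1346}$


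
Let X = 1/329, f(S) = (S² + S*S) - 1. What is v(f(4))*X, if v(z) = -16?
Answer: -16/329 ≈ -0.048632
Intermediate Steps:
f(S) = -1 + 2*S² (f(S) = (S² + S²) - 1 = 2*S² - 1 = -1 + 2*S²)
X = 1/329 ≈ 0.0030395
v(f(4))*X = -16*1/329 = -16/329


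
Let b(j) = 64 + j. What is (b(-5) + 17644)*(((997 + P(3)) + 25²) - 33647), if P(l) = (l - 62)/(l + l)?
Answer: -1134225309/2 ≈ -5.6711e+8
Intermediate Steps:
P(l) = (-62 + l)/(2*l) (P(l) = (-62 + l)/((2*l)) = (-62 + l)*(1/(2*l)) = (-62 + l)/(2*l))
(b(-5) + 17644)*(((997 + P(3)) + 25²) - 33647) = ((64 - 5) + 17644)*(((997 + (½)*(-62 + 3)/3) + 25²) - 33647) = (59 + 17644)*(((997 + (½)*(⅓)*(-59)) + 625) - 33647) = 17703*(((997 - 59/6) + 625) - 33647) = 17703*((5923/6 + 625) - 33647) = 17703*(9673/6 - 33647) = 17703*(-192209/6) = -1134225309/2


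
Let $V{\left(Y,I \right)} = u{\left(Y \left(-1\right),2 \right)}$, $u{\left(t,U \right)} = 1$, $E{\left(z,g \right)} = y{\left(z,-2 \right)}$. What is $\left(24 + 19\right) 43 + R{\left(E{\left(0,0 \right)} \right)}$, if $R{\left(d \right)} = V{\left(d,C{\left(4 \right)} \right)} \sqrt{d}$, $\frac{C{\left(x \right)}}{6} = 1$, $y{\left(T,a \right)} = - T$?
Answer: $1849$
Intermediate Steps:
$E{\left(z,g \right)} = - z$
$C{\left(x \right)} = 6$ ($C{\left(x \right)} = 6 \cdot 1 = 6$)
$V{\left(Y,I \right)} = 1$
$R{\left(d \right)} = \sqrt{d}$ ($R{\left(d \right)} = 1 \sqrt{d} = \sqrt{d}$)
$\left(24 + 19\right) 43 + R{\left(E{\left(0,0 \right)} \right)} = \left(24 + 19\right) 43 + \sqrt{\left(-1\right) 0} = 43 \cdot 43 + \sqrt{0} = 1849 + 0 = 1849$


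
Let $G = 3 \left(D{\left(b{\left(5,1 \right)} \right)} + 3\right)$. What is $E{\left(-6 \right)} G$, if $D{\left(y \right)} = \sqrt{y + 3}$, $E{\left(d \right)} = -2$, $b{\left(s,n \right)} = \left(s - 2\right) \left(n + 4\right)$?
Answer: $-18 - 18 \sqrt{2} \approx -43.456$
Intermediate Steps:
$b{\left(s,n \right)} = \left(-2 + s\right) \left(4 + n\right)$
$D{\left(y \right)} = \sqrt{3 + y}$
$G = 9 + 9 \sqrt{2}$ ($G = 3 \left(\sqrt{3 + \left(-8 - 2 + 4 \cdot 5 + 1 \cdot 5\right)} + 3\right) = 3 \left(\sqrt{3 + \left(-8 - 2 + 20 + 5\right)} + 3\right) = 3 \left(\sqrt{3 + 15} + 3\right) = 3 \left(\sqrt{18} + 3\right) = 3 \left(3 \sqrt{2} + 3\right) = 3 \left(3 + 3 \sqrt{2}\right) = 9 + 9 \sqrt{2} \approx 21.728$)
$E{\left(-6 \right)} G = - 2 \left(9 + 9 \sqrt{2}\right) = -18 - 18 \sqrt{2}$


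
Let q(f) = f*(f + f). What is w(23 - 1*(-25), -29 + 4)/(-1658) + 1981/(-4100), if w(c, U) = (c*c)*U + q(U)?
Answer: 113875251/3398900 ≈ 33.504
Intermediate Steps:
q(f) = 2*f² (q(f) = f*(2*f) = 2*f²)
w(c, U) = 2*U² + U*c² (w(c, U) = (c*c)*U + 2*U² = c²*U + 2*U² = U*c² + 2*U² = 2*U² + U*c²)
w(23 - 1*(-25), -29 + 4)/(-1658) + 1981/(-4100) = ((-29 + 4)*((23 - 1*(-25))² + 2*(-29 + 4)))/(-1658) + 1981/(-4100) = -25*((23 + 25)² + 2*(-25))*(-1/1658) + 1981*(-1/4100) = -25*(48² - 50)*(-1/1658) - 1981/4100 = -25*(2304 - 50)*(-1/1658) - 1981/4100 = -25*2254*(-1/1658) - 1981/4100 = -56350*(-1/1658) - 1981/4100 = 28175/829 - 1981/4100 = 113875251/3398900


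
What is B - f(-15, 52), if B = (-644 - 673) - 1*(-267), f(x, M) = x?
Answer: -1035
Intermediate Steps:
B = -1050 (B = -1317 + 267 = -1050)
B - f(-15, 52) = -1050 - 1*(-15) = -1050 + 15 = -1035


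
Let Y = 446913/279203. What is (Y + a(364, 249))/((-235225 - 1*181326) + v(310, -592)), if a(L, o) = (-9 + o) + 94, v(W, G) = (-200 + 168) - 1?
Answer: -93700715/116311502552 ≈ -0.00080560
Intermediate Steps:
v(W, G) = -33 (v(W, G) = -32 - 1 = -33)
Y = 446913/279203 (Y = 446913*(1/279203) = 446913/279203 ≈ 1.6007)
a(L, o) = 85 + o
(Y + a(364, 249))/((-235225 - 1*181326) + v(310, -592)) = (446913/279203 + (85 + 249))/((-235225 - 1*181326) - 33) = (446913/279203 + 334)/((-235225 - 181326) - 33) = 93700715/(279203*(-416551 - 33)) = (93700715/279203)/(-416584) = (93700715/279203)*(-1/416584) = -93700715/116311502552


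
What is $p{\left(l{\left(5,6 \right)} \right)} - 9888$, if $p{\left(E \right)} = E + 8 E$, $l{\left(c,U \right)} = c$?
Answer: $-9843$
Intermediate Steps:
$p{\left(E \right)} = 9 E$
$p{\left(l{\left(5,6 \right)} \right)} - 9888 = 9 \cdot 5 - 9888 = 45 - 9888 = -9843$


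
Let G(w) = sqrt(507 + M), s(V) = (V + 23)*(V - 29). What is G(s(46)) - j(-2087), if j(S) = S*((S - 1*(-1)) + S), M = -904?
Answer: -8709051 + I*sqrt(397) ≈ -8.7091e+6 + 19.925*I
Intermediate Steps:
s(V) = (-29 + V)*(23 + V) (s(V) = (23 + V)*(-29 + V) = (-29 + V)*(23 + V))
G(w) = I*sqrt(397) (G(w) = sqrt(507 - 904) = sqrt(-397) = I*sqrt(397))
j(S) = S*(1 + 2*S) (j(S) = S*((S + 1) + S) = S*((1 + S) + S) = S*(1 + 2*S))
G(s(46)) - j(-2087) = I*sqrt(397) - (-2087)*(1 + 2*(-2087)) = I*sqrt(397) - (-2087)*(1 - 4174) = I*sqrt(397) - (-2087)*(-4173) = I*sqrt(397) - 1*8709051 = I*sqrt(397) - 8709051 = -8709051 + I*sqrt(397)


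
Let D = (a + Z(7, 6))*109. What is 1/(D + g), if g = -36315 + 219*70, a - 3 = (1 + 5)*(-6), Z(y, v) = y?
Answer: -1/23819 ≈ -4.1983e-5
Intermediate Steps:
a = -33 (a = 3 + (1 + 5)*(-6) = 3 + 6*(-6) = 3 - 36 = -33)
D = -2834 (D = (-33 + 7)*109 = -26*109 = -2834)
g = -20985 (g = -36315 + 15330 = -20985)
1/(D + g) = 1/(-2834 - 20985) = 1/(-23819) = -1/23819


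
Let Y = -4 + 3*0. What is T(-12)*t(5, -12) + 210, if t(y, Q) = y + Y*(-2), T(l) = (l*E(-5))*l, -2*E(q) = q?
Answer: 4890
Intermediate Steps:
Y = -4 (Y = -4 + 0 = -4)
E(q) = -q/2
T(l) = 5*l**2/2 (T(l) = (l*(-1/2*(-5)))*l = (l*(5/2))*l = (5*l/2)*l = 5*l**2/2)
t(y, Q) = 8 + y (t(y, Q) = y - 4*(-2) = y + 8 = 8 + y)
T(-12)*t(5, -12) + 210 = ((5/2)*(-12)**2)*(8 + 5) + 210 = ((5/2)*144)*13 + 210 = 360*13 + 210 = 4680 + 210 = 4890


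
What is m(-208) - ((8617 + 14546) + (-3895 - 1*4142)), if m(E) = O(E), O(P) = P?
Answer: -15334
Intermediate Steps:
m(E) = E
m(-208) - ((8617 + 14546) + (-3895 - 1*4142)) = -208 - ((8617 + 14546) + (-3895 - 1*4142)) = -208 - (23163 + (-3895 - 4142)) = -208 - (23163 - 8037) = -208 - 1*15126 = -208 - 15126 = -15334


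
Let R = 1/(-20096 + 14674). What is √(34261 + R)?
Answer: 3*√111911972278/5422 ≈ 185.10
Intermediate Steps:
R = -1/5422 (R = 1/(-5422) = -1/5422 ≈ -0.00018443)
√(34261 + R) = √(34261 - 1/5422) = √(185763141/5422) = 3*√111911972278/5422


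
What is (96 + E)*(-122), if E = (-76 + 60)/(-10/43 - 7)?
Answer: -3726368/311 ≈ -11982.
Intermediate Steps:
E = 688/311 (E = -16/(-10*1/43 - 7) = -16/(-10/43 - 7) = -16/(-311/43) = -16*(-43/311) = 688/311 ≈ 2.2122)
(96 + E)*(-122) = (96 + 688/311)*(-122) = (30544/311)*(-122) = -3726368/311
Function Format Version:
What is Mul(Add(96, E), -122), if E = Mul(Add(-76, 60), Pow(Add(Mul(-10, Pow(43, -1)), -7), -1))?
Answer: Rational(-3726368, 311) ≈ -11982.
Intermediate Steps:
E = Rational(688, 311) (E = Mul(-16, Pow(Add(Mul(-10, Rational(1, 43)), -7), -1)) = Mul(-16, Pow(Add(Rational(-10, 43), -7), -1)) = Mul(-16, Pow(Rational(-311, 43), -1)) = Mul(-16, Rational(-43, 311)) = Rational(688, 311) ≈ 2.2122)
Mul(Add(96, E), -122) = Mul(Add(96, Rational(688, 311)), -122) = Mul(Rational(30544, 311), -122) = Rational(-3726368, 311)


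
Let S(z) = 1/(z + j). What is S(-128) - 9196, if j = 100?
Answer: -257489/28 ≈ -9196.0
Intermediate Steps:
S(z) = 1/(100 + z) (S(z) = 1/(z + 100) = 1/(100 + z))
S(-128) - 9196 = 1/(100 - 128) - 9196 = 1/(-28) - 9196 = -1/28 - 9196 = -257489/28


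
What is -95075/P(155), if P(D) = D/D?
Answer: -95075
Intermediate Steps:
P(D) = 1
-95075/P(155) = -95075/1 = -95075*1 = -95075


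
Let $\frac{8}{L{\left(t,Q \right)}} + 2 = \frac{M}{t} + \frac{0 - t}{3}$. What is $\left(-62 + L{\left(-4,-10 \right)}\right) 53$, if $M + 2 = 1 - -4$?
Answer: $- \frac{60950}{17} \approx -3585.3$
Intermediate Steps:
$M = 3$ ($M = -2 + \left(1 - -4\right) = -2 + \left(1 + 4\right) = -2 + 5 = 3$)
$L{\left(t,Q \right)} = \frac{8}{-2 + \frac{3}{t} - \frac{t}{3}}$ ($L{\left(t,Q \right)} = \frac{8}{-2 + \left(\frac{3}{t} + \frac{0 - t}{3}\right)} = \frac{8}{-2 + \left(\frac{3}{t} + - t \frac{1}{3}\right)} = \frac{8}{-2 - \left(- \frac{3}{t} + \frac{t}{3}\right)} = \frac{8}{-2 + \frac{3}{t} - \frac{t}{3}}$)
$\left(-62 + L{\left(-4,-10 \right)}\right) 53 = \left(-62 - - \frac{96}{-9 + \left(-4\right)^{2} + 6 \left(-4\right)}\right) 53 = \left(-62 - - \frac{96}{-9 + 16 - 24}\right) 53 = \left(-62 - - \frac{96}{-17}\right) 53 = \left(-62 - \left(-96\right) \left(- \frac{1}{17}\right)\right) 53 = \left(-62 - \frac{96}{17}\right) 53 = \left(- \frac{1150}{17}\right) 53 = - \frac{60950}{17}$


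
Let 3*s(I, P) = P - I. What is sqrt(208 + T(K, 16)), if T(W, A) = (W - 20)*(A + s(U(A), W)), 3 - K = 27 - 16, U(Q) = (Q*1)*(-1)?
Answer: 4*I*sqrt(177)/3 ≈ 17.739*I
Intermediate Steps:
U(Q) = -Q (U(Q) = Q*(-1) = -Q)
s(I, P) = -I/3 + P/3 (s(I, P) = (P - I)/3 = -I/3 + P/3)
K = -8 (K = 3 - (27 - 16) = 3 - 1*11 = 3 - 11 = -8)
T(W, A) = (-20 + W)*(W/3 + 4*A/3) (T(W, A) = (W - 20)*(A + (-(-1)*A/3 + W/3)) = (-20 + W)*(A + (A/3 + W/3)) = (-20 + W)*(W/3 + 4*A/3))
sqrt(208 + T(K, 16)) = sqrt(208 + (-80/3*16 - 20/3*(-8) + (1/3)*(-8)**2 + (4/3)*16*(-8))) = sqrt(208 + (-1280/3 + 160/3 + (1/3)*64 - 512/3)) = sqrt(208 + (-1280/3 + 160/3 + 64/3 - 512/3)) = sqrt(208 - 1568/3) = sqrt(-944/3) = 4*I*sqrt(177)/3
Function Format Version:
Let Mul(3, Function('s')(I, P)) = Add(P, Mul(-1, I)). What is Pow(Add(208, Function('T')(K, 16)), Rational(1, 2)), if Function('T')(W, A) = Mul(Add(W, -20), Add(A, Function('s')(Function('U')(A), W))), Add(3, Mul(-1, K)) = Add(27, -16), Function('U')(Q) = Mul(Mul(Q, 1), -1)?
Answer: Mul(Rational(4, 3), I, Pow(177, Rational(1, 2))) ≈ Mul(17.739, I)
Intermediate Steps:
Function('U')(Q) = Mul(-1, Q) (Function('U')(Q) = Mul(Q, -1) = Mul(-1, Q))
Function('s')(I, P) = Add(Mul(Rational(-1, 3), I), Mul(Rational(1, 3), P)) (Function('s')(I, P) = Mul(Rational(1, 3), Add(P, Mul(-1, I))) = Add(Mul(Rational(-1, 3), I), Mul(Rational(1, 3), P)))
K = -8 (K = Add(3, Mul(-1, Add(27, -16))) = Add(3, Mul(-1, 11)) = Add(3, -11) = -8)
Function('T')(W, A) = Mul(Add(-20, W), Add(Mul(Rational(1, 3), W), Mul(Rational(4, 3), A))) (Function('T')(W, A) = Mul(Add(W, -20), Add(A, Add(Mul(Rational(-1, 3), Mul(-1, A)), Mul(Rational(1, 3), W)))) = Mul(Add(-20, W), Add(A, Add(Mul(Rational(1, 3), A), Mul(Rational(1, 3), W)))) = Mul(Add(-20, W), Add(Mul(Rational(1, 3), W), Mul(Rational(4, 3), A))))
Pow(Add(208, Function('T')(K, 16)), Rational(1, 2)) = Pow(Add(208, Add(Mul(Rational(-80, 3), 16), Mul(Rational(-20, 3), -8), Mul(Rational(1, 3), Pow(-8, 2)), Mul(Rational(4, 3), 16, -8))), Rational(1, 2)) = Pow(Add(208, Add(Rational(-1280, 3), Rational(160, 3), Mul(Rational(1, 3), 64), Rational(-512, 3))), Rational(1, 2)) = Pow(Add(208, Add(Rational(-1280, 3), Rational(160, 3), Rational(64, 3), Rational(-512, 3))), Rational(1, 2)) = Pow(Add(208, Rational(-1568, 3)), Rational(1, 2)) = Pow(Rational(-944, 3), Rational(1, 2)) = Mul(Rational(4, 3), I, Pow(177, Rational(1, 2)))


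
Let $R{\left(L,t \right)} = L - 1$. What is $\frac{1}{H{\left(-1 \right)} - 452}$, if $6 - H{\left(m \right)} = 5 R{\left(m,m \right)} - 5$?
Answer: $- \frac{1}{431} \approx -0.0023202$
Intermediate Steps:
$R{\left(L,t \right)} = -1 + L$
$H{\left(m \right)} = 16 - 5 m$ ($H{\left(m \right)} = 6 - \left(5 \left(-1 + m\right) - 5\right) = 6 - \left(\left(-5 + 5 m\right) - 5\right) = 6 - \left(-10 + 5 m\right) = 16 - 5 m$)
$\frac{1}{H{\left(-1 \right)} - 452} = \frac{1}{\left(16 - -5\right) - 452} = \frac{1}{\left(16 + 5\right) - 452} = \frac{1}{21 - 452} = \frac{1}{-431} = - \frac{1}{431}$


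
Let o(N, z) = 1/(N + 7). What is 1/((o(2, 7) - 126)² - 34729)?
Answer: -81/1529360 ≈ -5.2963e-5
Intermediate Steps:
o(N, z) = 1/(7 + N)
1/((o(2, 7) - 126)² - 34729) = 1/((1/(7 + 2) - 126)² - 34729) = 1/((1/9 - 126)² - 34729) = 1/((⅑ - 126)² - 34729) = 1/((-1133/9)² - 34729) = 1/(1283689/81 - 34729) = 1/(-1529360/81) = -81/1529360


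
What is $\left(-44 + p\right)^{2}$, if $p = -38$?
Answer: $6724$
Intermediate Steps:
$\left(-44 + p\right)^{2} = \left(-44 - 38\right)^{2} = \left(-82\right)^{2} = 6724$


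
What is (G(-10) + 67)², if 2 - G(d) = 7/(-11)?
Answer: 586756/121 ≈ 4849.2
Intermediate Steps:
G(d) = 29/11 (G(d) = 2 - 7/(-11) = 2 - 7*(-1)/11 = 2 - 1*(-7/11) = 2 + 7/11 = 29/11)
(G(-10) + 67)² = (29/11 + 67)² = (766/11)² = 586756/121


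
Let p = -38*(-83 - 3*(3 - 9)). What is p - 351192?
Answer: -348722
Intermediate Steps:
p = 2470 (p = -38*(-83 - 3*(-6)) = -38*(-83 + 18) = -38*(-65) = 2470)
p - 351192 = 2470 - 351192 = -348722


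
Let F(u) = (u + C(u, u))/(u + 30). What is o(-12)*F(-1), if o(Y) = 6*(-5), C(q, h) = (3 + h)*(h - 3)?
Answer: 270/29 ≈ 9.3103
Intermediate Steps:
C(q, h) = (-3 + h)*(3 + h) (C(q, h) = (3 + h)*(-3 + h) = (-3 + h)*(3 + h))
o(Y) = -30
F(u) = (-9 + u + u²)/(30 + u) (F(u) = (u + (-9 + u²))/(u + 30) = (-9 + u + u²)/(30 + u))
o(-12)*F(-1) = -30*(-9 - 1 + (-1)²)/(30 - 1) = -30*(-9 - 1 + 1)/29 = -30*(-9)/29 = -30*(-9/29) = 270/29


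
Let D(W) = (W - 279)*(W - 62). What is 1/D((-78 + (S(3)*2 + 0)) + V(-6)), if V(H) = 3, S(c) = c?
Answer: 1/45588 ≈ 2.1936e-5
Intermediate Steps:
D(W) = (-279 + W)*(-62 + W)
1/D((-78 + (S(3)*2 + 0)) + V(-6)) = 1/(17298 + ((-78 + (3*2 + 0)) + 3)² - 341*((-78 + (3*2 + 0)) + 3)) = 1/(17298 + ((-78 + (6 + 0)) + 3)² - 341*((-78 + (6 + 0)) + 3)) = 1/(17298 + ((-78 + 6) + 3)² - 341*((-78 + 6) + 3)) = 1/(17298 + (-72 + 3)² - 341*(-72 + 3)) = 1/(17298 + (-69)² - 341*(-69)) = 1/(17298 + 4761 + 23529) = 1/45588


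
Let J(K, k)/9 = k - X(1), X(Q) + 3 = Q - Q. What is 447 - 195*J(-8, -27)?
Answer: 42567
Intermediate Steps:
X(Q) = -3 (X(Q) = -3 + (Q - Q) = -3 + 0 = -3)
J(K, k) = 27 + 9*k (J(K, k) = 9*(k - 1*(-3)) = 9*(k + 3) = 9*(3 + k) = 27 + 9*k)
447 - 195*J(-8, -27) = 447 - 195*(27 + 9*(-27)) = 447 - 195*(27 - 243) = 447 - 195*(-216) = 447 + 42120 = 42567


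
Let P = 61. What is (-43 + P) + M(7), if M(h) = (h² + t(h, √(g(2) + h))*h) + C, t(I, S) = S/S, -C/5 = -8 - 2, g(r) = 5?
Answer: 124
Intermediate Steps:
C = 50 (C = -5*(-8 - 2) = -5*(-10) = 50)
t(I, S) = 1
M(h) = 50 + h + h² (M(h) = (h² + 1*h) + 50 = (h² + h) + 50 = (h + h²) + 50 = 50 + h + h²)
(-43 + P) + M(7) = (-43 + 61) + (50 + 7 + 7²) = 18 + (50 + 7 + 49) = 18 + 106 = 124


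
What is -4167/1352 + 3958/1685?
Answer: -1670179/2278120 ≈ -0.73314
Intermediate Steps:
-4167/1352 + 3958/1685 = -1670179/2278120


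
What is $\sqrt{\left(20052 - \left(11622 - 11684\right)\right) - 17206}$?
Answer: $2 \sqrt{727} \approx 53.926$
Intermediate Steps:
$\sqrt{\left(20052 - \left(11622 - 11684\right)\right) - 17206} = \sqrt{\left(20052 - -62\right) - 17206} = \sqrt{\left(20052 + 62\right) - 17206} = \sqrt{20114 - 17206} = \sqrt{2908} = 2 \sqrt{727}$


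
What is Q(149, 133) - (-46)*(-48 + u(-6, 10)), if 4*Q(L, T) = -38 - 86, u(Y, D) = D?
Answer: -1779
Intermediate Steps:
Q(L, T) = -31 (Q(L, T) = (-38 - 86)/4 = (1/4)*(-124) = -31)
Q(149, 133) - (-46)*(-48 + u(-6, 10)) = -31 - (-46)*(-48 + 10) = -31 - (-46)*(-38) = -31 - 1*1748 = -31 - 1748 = -1779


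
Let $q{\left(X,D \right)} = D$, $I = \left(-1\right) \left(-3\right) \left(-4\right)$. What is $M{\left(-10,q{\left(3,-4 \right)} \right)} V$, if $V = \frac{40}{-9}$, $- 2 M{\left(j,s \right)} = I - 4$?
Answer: $- \frac{320}{9} \approx -35.556$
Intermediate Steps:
$I = -12$ ($I = 3 \left(-4\right) = -12$)
$M{\left(j,s \right)} = 8$ ($M{\left(j,s \right)} = - \frac{-12 - 4}{2} = \left(- \frac{1}{2}\right) \left(-16\right) = 8$)
$V = - \frac{40}{9}$ ($V = 40 \left(- \frac{1}{9}\right) = - \frac{40}{9} \approx -4.4444$)
$M{\left(-10,q{\left(3,-4 \right)} \right)} V = 8 \left(- \frac{40}{9}\right) = - \frac{320}{9}$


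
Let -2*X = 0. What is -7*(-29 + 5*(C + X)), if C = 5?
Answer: 28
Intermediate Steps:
X = 0 (X = -1/2*0 = 0)
-7*(-29 + 5*(C + X)) = -7*(-29 + 5*(5 + 0)) = -7*(-29 + 5*5) = -7*(-29 + 25) = -7*(-4) = 28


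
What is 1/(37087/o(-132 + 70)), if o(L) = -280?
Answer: -280/37087 ≈ -0.0075498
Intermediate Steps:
1/(37087/o(-132 + 70)) = 1/(37087/(-280)) = 1/(37087*(-1/280)) = 1/(-37087/280) = -280/37087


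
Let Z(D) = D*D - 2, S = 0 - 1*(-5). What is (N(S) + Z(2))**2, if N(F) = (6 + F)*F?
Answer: 3249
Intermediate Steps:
S = 5 (S = 0 + 5 = 5)
N(F) = F*(6 + F)
Z(D) = -2 + D**2 (Z(D) = D**2 - 2 = -2 + D**2)
(N(S) + Z(2))**2 = (5*(6 + 5) + (-2 + 2**2))**2 = (5*11 + (-2 + 4))**2 = (55 + 2)**2 = 57**2 = 3249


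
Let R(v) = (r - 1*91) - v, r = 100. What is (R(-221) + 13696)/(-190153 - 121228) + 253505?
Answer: 78936626479/311381 ≈ 2.5351e+5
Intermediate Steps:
R(v) = 9 - v (R(v) = (100 - 1*91) - v = (100 - 91) - v = 9 - v)
(R(-221) + 13696)/(-190153 - 121228) + 253505 = ((9 - 1*(-221)) + 13696)/(-190153 - 121228) + 253505 = ((9 + 221) + 13696)/(-311381) + 253505 = (230 + 13696)*(-1/311381) + 253505 = 13926*(-1/311381) + 253505 = -13926/311381 + 253505 = 78936626479/311381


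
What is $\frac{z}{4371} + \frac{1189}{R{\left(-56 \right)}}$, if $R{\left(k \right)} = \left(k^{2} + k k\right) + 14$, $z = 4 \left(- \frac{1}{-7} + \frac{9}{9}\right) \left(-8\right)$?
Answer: $\frac{4967231}{27476106} \approx 0.18078$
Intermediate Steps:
$z = - \frac{256}{7}$ ($z = 4 \left(\left(-1\right) \left(- \frac{1}{7}\right) + 9 \cdot \frac{1}{9}\right) \left(-8\right) = 4 \left(\frac{1}{7} + 1\right) \left(-8\right) = 4 \cdot \frac{8}{7} \left(-8\right) = \frac{32}{7} \left(-8\right) = - \frac{256}{7} \approx -36.571$)
$R{\left(k \right)} = 14 + 2 k^{2}$ ($R{\left(k \right)} = \left(k^{2} + k^{2}\right) + 14 = 2 k^{2} + 14 = 14 + 2 k^{2}$)
$\frac{z}{4371} + \frac{1189}{R{\left(-56 \right)}} = - \frac{256}{7 \cdot 4371} + \frac{1189}{14 + 2 \left(-56\right)^{2}} = \left(- \frac{256}{7}\right) \frac{1}{4371} + \frac{1189}{14 + 2 \cdot 3136} = - \frac{256}{30597} + \frac{1189}{14 + 6272} = - \frac{256}{30597} + \frac{1189}{6286} = \frac{4967231}{27476106}$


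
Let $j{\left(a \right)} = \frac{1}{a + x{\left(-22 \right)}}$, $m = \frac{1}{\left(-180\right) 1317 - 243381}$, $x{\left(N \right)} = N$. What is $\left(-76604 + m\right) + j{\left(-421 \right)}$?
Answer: $- \frac{16304040628136}{212835363} \approx -76604.0$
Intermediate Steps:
$m = - \frac{1}{480441}$ ($m = \frac{1}{-237060 - 243381} = \frac{1}{-480441} = - \frac{1}{480441} \approx -2.0814 \cdot 10^{-6}$)
$j{\left(a \right)} = \frac{1}{-22 + a}$ ($j{\left(a \right)} = \frac{1}{a - 22} = \frac{1}{-22 + a}$)
$\left(-76604 + m\right) + j{\left(-421 \right)} = \left(-76604 - \frac{1}{480441}\right) + \frac{1}{-22 - 421} = - \frac{36803702365}{480441} + \frac{1}{-443} = - \frac{36803702365}{480441} - \frac{1}{443} = - \frac{16304040628136}{212835363}$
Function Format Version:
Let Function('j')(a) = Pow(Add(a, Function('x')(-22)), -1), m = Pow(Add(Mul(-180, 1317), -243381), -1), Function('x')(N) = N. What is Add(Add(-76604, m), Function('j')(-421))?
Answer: Rational(-16304040628136, 212835363) ≈ -76604.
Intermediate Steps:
m = Rational(-1, 480441) (m = Pow(Add(-237060, -243381), -1) = Pow(-480441, -1) = Rational(-1, 480441) ≈ -2.0814e-6)
Function('j')(a) = Pow(Add(-22, a), -1) (Function('j')(a) = Pow(Add(a, -22), -1) = Pow(Add(-22, a), -1))
Add(Add(-76604, m), Function('j')(-421)) = Add(Add(-76604, Rational(-1, 480441)), Pow(Add(-22, -421), -1)) = Add(Rational(-36803702365, 480441), Pow(-443, -1)) = Add(Rational(-36803702365, 480441), Rational(-1, 443)) = Rational(-16304040628136, 212835363)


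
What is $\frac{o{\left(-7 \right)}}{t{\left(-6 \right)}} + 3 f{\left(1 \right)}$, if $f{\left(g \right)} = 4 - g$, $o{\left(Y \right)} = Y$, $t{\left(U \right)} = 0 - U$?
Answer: $\frac{47}{6} \approx 7.8333$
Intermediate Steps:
$t{\left(U \right)} = - U$
$\frac{o{\left(-7 \right)}}{t{\left(-6 \right)}} + 3 f{\left(1 \right)} = - \frac{7}{\left(-1\right) \left(-6\right)} + 3 \left(4 - 1\right) = - \frac{7}{6} + 3 \left(4 - 1\right) = \left(-7\right) \frac{1}{6} + 3 \cdot 3 = - \frac{7}{6} + 9 = \frac{47}{6}$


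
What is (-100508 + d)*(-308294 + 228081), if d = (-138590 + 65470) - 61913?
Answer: 18893450233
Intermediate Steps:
d = -135033 (d = -73120 - 61913 = -135033)
(-100508 + d)*(-308294 + 228081) = (-100508 - 135033)*(-308294 + 228081) = -235541*(-80213) = 18893450233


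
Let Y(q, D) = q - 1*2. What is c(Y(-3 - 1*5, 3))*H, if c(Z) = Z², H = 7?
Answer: 700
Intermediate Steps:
Y(q, D) = -2 + q (Y(q, D) = q - 2 = -2 + q)
c(Y(-3 - 1*5, 3))*H = (-2 + (-3 - 1*5))²*7 = (-2 + (-3 - 5))²*7 = (-2 - 8)²*7 = (-10)²*7 = 100*7 = 700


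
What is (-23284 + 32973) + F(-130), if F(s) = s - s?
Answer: 9689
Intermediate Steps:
F(s) = 0
(-23284 + 32973) + F(-130) = (-23284 + 32973) + 0 = 9689 + 0 = 9689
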